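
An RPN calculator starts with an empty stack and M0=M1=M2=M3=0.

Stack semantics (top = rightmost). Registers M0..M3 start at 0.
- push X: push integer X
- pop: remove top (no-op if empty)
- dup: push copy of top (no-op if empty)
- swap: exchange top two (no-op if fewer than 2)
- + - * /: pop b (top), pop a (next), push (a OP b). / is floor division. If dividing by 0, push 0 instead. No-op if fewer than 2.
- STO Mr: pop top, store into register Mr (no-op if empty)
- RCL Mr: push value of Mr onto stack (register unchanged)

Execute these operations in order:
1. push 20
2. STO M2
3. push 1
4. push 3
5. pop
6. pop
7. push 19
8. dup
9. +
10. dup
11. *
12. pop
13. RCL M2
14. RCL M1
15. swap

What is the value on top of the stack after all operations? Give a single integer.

After op 1 (push 20): stack=[20] mem=[0,0,0,0]
After op 2 (STO M2): stack=[empty] mem=[0,0,20,0]
After op 3 (push 1): stack=[1] mem=[0,0,20,0]
After op 4 (push 3): stack=[1,3] mem=[0,0,20,0]
After op 5 (pop): stack=[1] mem=[0,0,20,0]
After op 6 (pop): stack=[empty] mem=[0,0,20,0]
After op 7 (push 19): stack=[19] mem=[0,0,20,0]
After op 8 (dup): stack=[19,19] mem=[0,0,20,0]
After op 9 (+): stack=[38] mem=[0,0,20,0]
After op 10 (dup): stack=[38,38] mem=[0,0,20,0]
After op 11 (*): stack=[1444] mem=[0,0,20,0]
After op 12 (pop): stack=[empty] mem=[0,0,20,0]
After op 13 (RCL M2): stack=[20] mem=[0,0,20,0]
After op 14 (RCL M1): stack=[20,0] mem=[0,0,20,0]
After op 15 (swap): stack=[0,20] mem=[0,0,20,0]

Answer: 20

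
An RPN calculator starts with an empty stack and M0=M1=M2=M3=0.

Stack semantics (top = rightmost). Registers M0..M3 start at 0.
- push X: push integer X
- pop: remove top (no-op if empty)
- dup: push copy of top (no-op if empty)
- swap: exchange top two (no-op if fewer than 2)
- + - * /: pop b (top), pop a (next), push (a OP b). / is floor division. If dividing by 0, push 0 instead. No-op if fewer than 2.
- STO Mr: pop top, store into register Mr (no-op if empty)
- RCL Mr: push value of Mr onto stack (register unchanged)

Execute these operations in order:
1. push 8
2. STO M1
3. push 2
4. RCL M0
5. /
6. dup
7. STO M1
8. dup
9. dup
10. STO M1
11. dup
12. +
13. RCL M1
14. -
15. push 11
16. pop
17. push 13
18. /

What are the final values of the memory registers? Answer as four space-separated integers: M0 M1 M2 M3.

After op 1 (push 8): stack=[8] mem=[0,0,0,0]
After op 2 (STO M1): stack=[empty] mem=[0,8,0,0]
After op 3 (push 2): stack=[2] mem=[0,8,0,0]
After op 4 (RCL M0): stack=[2,0] mem=[0,8,0,0]
After op 5 (/): stack=[0] mem=[0,8,0,0]
After op 6 (dup): stack=[0,0] mem=[0,8,0,0]
After op 7 (STO M1): stack=[0] mem=[0,0,0,0]
After op 8 (dup): stack=[0,0] mem=[0,0,0,0]
After op 9 (dup): stack=[0,0,0] mem=[0,0,0,0]
After op 10 (STO M1): stack=[0,0] mem=[0,0,0,0]
After op 11 (dup): stack=[0,0,0] mem=[0,0,0,0]
After op 12 (+): stack=[0,0] mem=[0,0,0,0]
After op 13 (RCL M1): stack=[0,0,0] mem=[0,0,0,0]
After op 14 (-): stack=[0,0] mem=[0,0,0,0]
After op 15 (push 11): stack=[0,0,11] mem=[0,0,0,0]
After op 16 (pop): stack=[0,0] mem=[0,0,0,0]
After op 17 (push 13): stack=[0,0,13] mem=[0,0,0,0]
After op 18 (/): stack=[0,0] mem=[0,0,0,0]

Answer: 0 0 0 0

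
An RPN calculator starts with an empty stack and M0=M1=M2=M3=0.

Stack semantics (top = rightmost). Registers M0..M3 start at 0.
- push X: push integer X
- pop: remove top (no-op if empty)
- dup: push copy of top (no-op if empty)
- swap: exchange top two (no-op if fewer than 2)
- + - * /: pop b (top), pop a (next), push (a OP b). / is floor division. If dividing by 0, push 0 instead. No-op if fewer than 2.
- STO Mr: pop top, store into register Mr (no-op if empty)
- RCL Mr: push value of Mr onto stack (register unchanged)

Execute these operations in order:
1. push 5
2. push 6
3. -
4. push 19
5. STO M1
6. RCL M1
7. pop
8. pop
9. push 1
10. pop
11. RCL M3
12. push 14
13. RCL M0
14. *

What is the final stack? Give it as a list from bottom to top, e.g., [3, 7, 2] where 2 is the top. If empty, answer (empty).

After op 1 (push 5): stack=[5] mem=[0,0,0,0]
After op 2 (push 6): stack=[5,6] mem=[0,0,0,0]
After op 3 (-): stack=[-1] mem=[0,0,0,0]
After op 4 (push 19): stack=[-1,19] mem=[0,0,0,0]
After op 5 (STO M1): stack=[-1] mem=[0,19,0,0]
After op 6 (RCL M1): stack=[-1,19] mem=[0,19,0,0]
After op 7 (pop): stack=[-1] mem=[0,19,0,0]
After op 8 (pop): stack=[empty] mem=[0,19,0,0]
After op 9 (push 1): stack=[1] mem=[0,19,0,0]
After op 10 (pop): stack=[empty] mem=[0,19,0,0]
After op 11 (RCL M3): stack=[0] mem=[0,19,0,0]
After op 12 (push 14): stack=[0,14] mem=[0,19,0,0]
After op 13 (RCL M0): stack=[0,14,0] mem=[0,19,0,0]
After op 14 (*): stack=[0,0] mem=[0,19,0,0]

Answer: [0, 0]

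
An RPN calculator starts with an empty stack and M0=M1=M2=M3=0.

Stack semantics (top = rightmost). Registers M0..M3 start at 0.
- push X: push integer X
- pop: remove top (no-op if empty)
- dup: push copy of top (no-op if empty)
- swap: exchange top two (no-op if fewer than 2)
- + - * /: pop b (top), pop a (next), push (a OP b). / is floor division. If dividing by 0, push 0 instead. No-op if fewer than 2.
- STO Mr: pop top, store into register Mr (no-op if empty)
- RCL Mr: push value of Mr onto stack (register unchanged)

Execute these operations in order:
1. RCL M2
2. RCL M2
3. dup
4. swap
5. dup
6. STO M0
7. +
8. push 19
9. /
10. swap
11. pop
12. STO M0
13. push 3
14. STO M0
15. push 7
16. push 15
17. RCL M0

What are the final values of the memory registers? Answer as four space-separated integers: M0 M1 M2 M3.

Answer: 3 0 0 0

Derivation:
After op 1 (RCL M2): stack=[0] mem=[0,0,0,0]
After op 2 (RCL M2): stack=[0,0] mem=[0,0,0,0]
After op 3 (dup): stack=[0,0,0] mem=[0,0,0,0]
After op 4 (swap): stack=[0,0,0] mem=[0,0,0,0]
After op 5 (dup): stack=[0,0,0,0] mem=[0,0,0,0]
After op 6 (STO M0): stack=[0,0,0] mem=[0,0,0,0]
After op 7 (+): stack=[0,0] mem=[0,0,0,0]
After op 8 (push 19): stack=[0,0,19] mem=[0,0,0,0]
After op 9 (/): stack=[0,0] mem=[0,0,0,0]
After op 10 (swap): stack=[0,0] mem=[0,0,0,0]
After op 11 (pop): stack=[0] mem=[0,0,0,0]
After op 12 (STO M0): stack=[empty] mem=[0,0,0,0]
After op 13 (push 3): stack=[3] mem=[0,0,0,0]
After op 14 (STO M0): stack=[empty] mem=[3,0,0,0]
After op 15 (push 7): stack=[7] mem=[3,0,0,0]
After op 16 (push 15): stack=[7,15] mem=[3,0,0,0]
After op 17 (RCL M0): stack=[7,15,3] mem=[3,0,0,0]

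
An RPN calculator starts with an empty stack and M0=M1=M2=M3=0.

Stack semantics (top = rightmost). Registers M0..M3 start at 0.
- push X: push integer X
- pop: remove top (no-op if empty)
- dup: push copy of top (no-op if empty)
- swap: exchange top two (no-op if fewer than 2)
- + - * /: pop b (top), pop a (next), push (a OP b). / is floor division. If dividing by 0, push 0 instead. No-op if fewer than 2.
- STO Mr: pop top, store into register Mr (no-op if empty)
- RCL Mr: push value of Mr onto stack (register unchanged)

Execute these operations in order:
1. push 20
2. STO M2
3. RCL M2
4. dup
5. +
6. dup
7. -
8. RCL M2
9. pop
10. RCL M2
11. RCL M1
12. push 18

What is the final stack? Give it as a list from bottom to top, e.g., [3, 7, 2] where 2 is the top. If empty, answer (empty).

After op 1 (push 20): stack=[20] mem=[0,0,0,0]
After op 2 (STO M2): stack=[empty] mem=[0,0,20,0]
After op 3 (RCL M2): stack=[20] mem=[0,0,20,0]
After op 4 (dup): stack=[20,20] mem=[0,0,20,0]
After op 5 (+): stack=[40] mem=[0,0,20,0]
After op 6 (dup): stack=[40,40] mem=[0,0,20,0]
After op 7 (-): stack=[0] mem=[0,0,20,0]
After op 8 (RCL M2): stack=[0,20] mem=[0,0,20,0]
After op 9 (pop): stack=[0] mem=[0,0,20,0]
After op 10 (RCL M2): stack=[0,20] mem=[0,0,20,0]
After op 11 (RCL M1): stack=[0,20,0] mem=[0,0,20,0]
After op 12 (push 18): stack=[0,20,0,18] mem=[0,0,20,0]

Answer: [0, 20, 0, 18]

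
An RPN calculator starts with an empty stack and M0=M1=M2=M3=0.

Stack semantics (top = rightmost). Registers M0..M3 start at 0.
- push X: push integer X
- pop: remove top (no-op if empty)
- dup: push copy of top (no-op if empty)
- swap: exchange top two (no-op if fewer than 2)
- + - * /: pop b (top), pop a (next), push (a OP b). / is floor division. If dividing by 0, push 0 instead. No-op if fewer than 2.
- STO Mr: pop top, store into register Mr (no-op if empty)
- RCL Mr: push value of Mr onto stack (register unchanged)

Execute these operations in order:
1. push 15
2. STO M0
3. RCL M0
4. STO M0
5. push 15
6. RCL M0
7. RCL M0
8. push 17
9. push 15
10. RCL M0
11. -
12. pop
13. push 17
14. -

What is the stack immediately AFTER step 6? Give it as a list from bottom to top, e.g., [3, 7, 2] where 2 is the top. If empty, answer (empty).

After op 1 (push 15): stack=[15] mem=[0,0,0,0]
After op 2 (STO M0): stack=[empty] mem=[15,0,0,0]
After op 3 (RCL M0): stack=[15] mem=[15,0,0,0]
After op 4 (STO M0): stack=[empty] mem=[15,0,0,0]
After op 5 (push 15): stack=[15] mem=[15,0,0,0]
After op 6 (RCL M0): stack=[15,15] mem=[15,0,0,0]

[15, 15]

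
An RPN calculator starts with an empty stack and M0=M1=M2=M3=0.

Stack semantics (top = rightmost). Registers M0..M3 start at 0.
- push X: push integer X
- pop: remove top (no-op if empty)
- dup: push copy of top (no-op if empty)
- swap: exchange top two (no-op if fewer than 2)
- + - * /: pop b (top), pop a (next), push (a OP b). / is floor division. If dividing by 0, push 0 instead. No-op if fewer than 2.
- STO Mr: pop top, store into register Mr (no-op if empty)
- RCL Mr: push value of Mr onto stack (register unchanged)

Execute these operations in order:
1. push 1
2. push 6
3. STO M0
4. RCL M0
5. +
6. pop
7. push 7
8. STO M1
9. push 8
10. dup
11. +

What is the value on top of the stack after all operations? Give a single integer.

Answer: 16

Derivation:
After op 1 (push 1): stack=[1] mem=[0,0,0,0]
After op 2 (push 6): stack=[1,6] mem=[0,0,0,0]
After op 3 (STO M0): stack=[1] mem=[6,0,0,0]
After op 4 (RCL M0): stack=[1,6] mem=[6,0,0,0]
After op 5 (+): stack=[7] mem=[6,0,0,0]
After op 6 (pop): stack=[empty] mem=[6,0,0,0]
After op 7 (push 7): stack=[7] mem=[6,0,0,0]
After op 8 (STO M1): stack=[empty] mem=[6,7,0,0]
After op 9 (push 8): stack=[8] mem=[6,7,0,0]
After op 10 (dup): stack=[8,8] mem=[6,7,0,0]
After op 11 (+): stack=[16] mem=[6,7,0,0]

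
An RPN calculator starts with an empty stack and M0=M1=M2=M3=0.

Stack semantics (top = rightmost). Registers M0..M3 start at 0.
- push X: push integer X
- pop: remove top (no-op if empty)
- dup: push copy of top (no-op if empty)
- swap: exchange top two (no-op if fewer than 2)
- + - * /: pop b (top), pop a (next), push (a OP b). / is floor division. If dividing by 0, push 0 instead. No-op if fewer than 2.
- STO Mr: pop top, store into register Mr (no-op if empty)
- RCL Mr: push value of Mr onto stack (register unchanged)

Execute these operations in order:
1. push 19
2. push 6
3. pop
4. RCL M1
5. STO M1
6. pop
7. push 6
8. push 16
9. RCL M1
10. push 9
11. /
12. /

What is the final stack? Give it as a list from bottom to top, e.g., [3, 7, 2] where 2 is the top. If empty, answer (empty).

After op 1 (push 19): stack=[19] mem=[0,0,0,0]
After op 2 (push 6): stack=[19,6] mem=[0,0,0,0]
After op 3 (pop): stack=[19] mem=[0,0,0,0]
After op 4 (RCL M1): stack=[19,0] mem=[0,0,0,0]
After op 5 (STO M1): stack=[19] mem=[0,0,0,0]
After op 6 (pop): stack=[empty] mem=[0,0,0,0]
After op 7 (push 6): stack=[6] mem=[0,0,0,0]
After op 8 (push 16): stack=[6,16] mem=[0,0,0,0]
After op 9 (RCL M1): stack=[6,16,0] mem=[0,0,0,0]
After op 10 (push 9): stack=[6,16,0,9] mem=[0,0,0,0]
After op 11 (/): stack=[6,16,0] mem=[0,0,0,0]
After op 12 (/): stack=[6,0] mem=[0,0,0,0]

Answer: [6, 0]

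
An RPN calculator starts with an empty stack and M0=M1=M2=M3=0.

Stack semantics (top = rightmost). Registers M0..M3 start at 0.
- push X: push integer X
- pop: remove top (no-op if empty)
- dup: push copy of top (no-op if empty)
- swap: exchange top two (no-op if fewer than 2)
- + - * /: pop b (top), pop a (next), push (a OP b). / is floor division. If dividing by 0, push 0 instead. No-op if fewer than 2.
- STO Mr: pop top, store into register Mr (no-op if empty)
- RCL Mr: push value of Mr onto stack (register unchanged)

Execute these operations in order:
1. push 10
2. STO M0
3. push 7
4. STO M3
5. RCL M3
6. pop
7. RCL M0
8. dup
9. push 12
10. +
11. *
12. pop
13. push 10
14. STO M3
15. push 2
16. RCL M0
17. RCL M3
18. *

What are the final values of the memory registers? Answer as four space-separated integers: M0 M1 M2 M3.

After op 1 (push 10): stack=[10] mem=[0,0,0,0]
After op 2 (STO M0): stack=[empty] mem=[10,0,0,0]
After op 3 (push 7): stack=[7] mem=[10,0,0,0]
After op 4 (STO M3): stack=[empty] mem=[10,0,0,7]
After op 5 (RCL M3): stack=[7] mem=[10,0,0,7]
After op 6 (pop): stack=[empty] mem=[10,0,0,7]
After op 7 (RCL M0): stack=[10] mem=[10,0,0,7]
After op 8 (dup): stack=[10,10] mem=[10,0,0,7]
After op 9 (push 12): stack=[10,10,12] mem=[10,0,0,7]
After op 10 (+): stack=[10,22] mem=[10,0,0,7]
After op 11 (*): stack=[220] mem=[10,0,0,7]
After op 12 (pop): stack=[empty] mem=[10,0,0,7]
After op 13 (push 10): stack=[10] mem=[10,0,0,7]
After op 14 (STO M3): stack=[empty] mem=[10,0,0,10]
After op 15 (push 2): stack=[2] mem=[10,0,0,10]
After op 16 (RCL M0): stack=[2,10] mem=[10,0,0,10]
After op 17 (RCL M3): stack=[2,10,10] mem=[10,0,0,10]
After op 18 (*): stack=[2,100] mem=[10,0,0,10]

Answer: 10 0 0 10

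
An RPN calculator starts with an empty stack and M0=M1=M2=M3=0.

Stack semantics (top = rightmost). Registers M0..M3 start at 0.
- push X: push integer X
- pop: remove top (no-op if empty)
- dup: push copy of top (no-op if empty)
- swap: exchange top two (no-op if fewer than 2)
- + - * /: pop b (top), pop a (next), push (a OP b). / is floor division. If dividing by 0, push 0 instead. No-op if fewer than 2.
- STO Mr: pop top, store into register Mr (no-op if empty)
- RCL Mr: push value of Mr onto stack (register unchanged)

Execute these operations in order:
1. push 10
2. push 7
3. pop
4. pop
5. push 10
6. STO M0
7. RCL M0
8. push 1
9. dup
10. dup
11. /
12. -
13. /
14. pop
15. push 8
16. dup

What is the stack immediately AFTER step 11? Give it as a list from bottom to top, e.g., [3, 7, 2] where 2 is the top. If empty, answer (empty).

After op 1 (push 10): stack=[10] mem=[0,0,0,0]
After op 2 (push 7): stack=[10,7] mem=[0,0,0,0]
After op 3 (pop): stack=[10] mem=[0,0,0,0]
After op 4 (pop): stack=[empty] mem=[0,0,0,0]
After op 5 (push 10): stack=[10] mem=[0,0,0,0]
After op 6 (STO M0): stack=[empty] mem=[10,0,0,0]
After op 7 (RCL M0): stack=[10] mem=[10,0,0,0]
After op 8 (push 1): stack=[10,1] mem=[10,0,0,0]
After op 9 (dup): stack=[10,1,1] mem=[10,0,0,0]
After op 10 (dup): stack=[10,1,1,1] mem=[10,0,0,0]
After op 11 (/): stack=[10,1,1] mem=[10,0,0,0]

[10, 1, 1]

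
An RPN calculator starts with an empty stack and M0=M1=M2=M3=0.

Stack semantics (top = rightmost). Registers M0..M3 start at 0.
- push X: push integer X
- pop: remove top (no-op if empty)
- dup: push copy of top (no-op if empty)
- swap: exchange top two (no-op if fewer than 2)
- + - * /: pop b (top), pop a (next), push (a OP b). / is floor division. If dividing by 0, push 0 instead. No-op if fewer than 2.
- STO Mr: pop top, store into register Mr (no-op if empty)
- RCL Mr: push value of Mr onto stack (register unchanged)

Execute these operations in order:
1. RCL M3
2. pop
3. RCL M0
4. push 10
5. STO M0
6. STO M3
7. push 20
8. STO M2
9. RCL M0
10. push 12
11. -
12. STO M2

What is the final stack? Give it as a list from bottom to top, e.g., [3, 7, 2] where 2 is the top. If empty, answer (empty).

After op 1 (RCL M3): stack=[0] mem=[0,0,0,0]
After op 2 (pop): stack=[empty] mem=[0,0,0,0]
After op 3 (RCL M0): stack=[0] mem=[0,0,0,0]
After op 4 (push 10): stack=[0,10] mem=[0,0,0,0]
After op 5 (STO M0): stack=[0] mem=[10,0,0,0]
After op 6 (STO M3): stack=[empty] mem=[10,0,0,0]
After op 7 (push 20): stack=[20] mem=[10,0,0,0]
After op 8 (STO M2): stack=[empty] mem=[10,0,20,0]
After op 9 (RCL M0): stack=[10] mem=[10,0,20,0]
After op 10 (push 12): stack=[10,12] mem=[10,0,20,0]
After op 11 (-): stack=[-2] mem=[10,0,20,0]
After op 12 (STO M2): stack=[empty] mem=[10,0,-2,0]

Answer: (empty)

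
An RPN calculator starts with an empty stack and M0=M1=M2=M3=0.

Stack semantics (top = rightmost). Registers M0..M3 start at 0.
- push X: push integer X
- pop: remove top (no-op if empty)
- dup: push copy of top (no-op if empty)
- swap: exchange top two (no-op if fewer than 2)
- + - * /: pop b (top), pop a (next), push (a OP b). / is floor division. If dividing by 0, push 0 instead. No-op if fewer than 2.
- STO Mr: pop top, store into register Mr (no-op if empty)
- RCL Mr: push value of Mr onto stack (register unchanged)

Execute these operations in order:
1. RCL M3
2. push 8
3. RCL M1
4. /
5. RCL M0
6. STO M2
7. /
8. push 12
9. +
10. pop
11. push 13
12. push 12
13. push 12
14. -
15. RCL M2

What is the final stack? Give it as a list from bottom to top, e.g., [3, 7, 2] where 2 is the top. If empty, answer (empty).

After op 1 (RCL M3): stack=[0] mem=[0,0,0,0]
After op 2 (push 8): stack=[0,8] mem=[0,0,0,0]
After op 3 (RCL M1): stack=[0,8,0] mem=[0,0,0,0]
After op 4 (/): stack=[0,0] mem=[0,0,0,0]
After op 5 (RCL M0): stack=[0,0,0] mem=[0,0,0,0]
After op 6 (STO M2): stack=[0,0] mem=[0,0,0,0]
After op 7 (/): stack=[0] mem=[0,0,0,0]
After op 8 (push 12): stack=[0,12] mem=[0,0,0,0]
After op 9 (+): stack=[12] mem=[0,0,0,0]
After op 10 (pop): stack=[empty] mem=[0,0,0,0]
After op 11 (push 13): stack=[13] mem=[0,0,0,0]
After op 12 (push 12): stack=[13,12] mem=[0,0,0,0]
After op 13 (push 12): stack=[13,12,12] mem=[0,0,0,0]
After op 14 (-): stack=[13,0] mem=[0,0,0,0]
After op 15 (RCL M2): stack=[13,0,0] mem=[0,0,0,0]

Answer: [13, 0, 0]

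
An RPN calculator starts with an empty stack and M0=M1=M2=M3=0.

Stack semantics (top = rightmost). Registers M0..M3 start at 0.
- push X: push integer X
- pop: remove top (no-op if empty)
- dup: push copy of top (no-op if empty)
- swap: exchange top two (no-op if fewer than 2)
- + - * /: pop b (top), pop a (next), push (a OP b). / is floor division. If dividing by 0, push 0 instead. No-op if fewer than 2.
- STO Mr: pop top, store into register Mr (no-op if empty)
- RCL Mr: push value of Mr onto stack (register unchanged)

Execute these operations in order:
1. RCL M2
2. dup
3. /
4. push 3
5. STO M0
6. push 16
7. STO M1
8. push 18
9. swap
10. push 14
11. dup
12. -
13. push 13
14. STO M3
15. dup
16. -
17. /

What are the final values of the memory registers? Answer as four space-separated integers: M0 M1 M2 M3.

Answer: 3 16 0 13

Derivation:
After op 1 (RCL M2): stack=[0] mem=[0,0,0,0]
After op 2 (dup): stack=[0,0] mem=[0,0,0,0]
After op 3 (/): stack=[0] mem=[0,0,0,0]
After op 4 (push 3): stack=[0,3] mem=[0,0,0,0]
After op 5 (STO M0): stack=[0] mem=[3,0,0,0]
After op 6 (push 16): stack=[0,16] mem=[3,0,0,0]
After op 7 (STO M1): stack=[0] mem=[3,16,0,0]
After op 8 (push 18): stack=[0,18] mem=[3,16,0,0]
After op 9 (swap): stack=[18,0] mem=[3,16,0,0]
After op 10 (push 14): stack=[18,0,14] mem=[3,16,0,0]
After op 11 (dup): stack=[18,0,14,14] mem=[3,16,0,0]
After op 12 (-): stack=[18,0,0] mem=[3,16,0,0]
After op 13 (push 13): stack=[18,0,0,13] mem=[3,16,0,0]
After op 14 (STO M3): stack=[18,0,0] mem=[3,16,0,13]
After op 15 (dup): stack=[18,0,0,0] mem=[3,16,0,13]
After op 16 (-): stack=[18,0,0] mem=[3,16,0,13]
After op 17 (/): stack=[18,0] mem=[3,16,0,13]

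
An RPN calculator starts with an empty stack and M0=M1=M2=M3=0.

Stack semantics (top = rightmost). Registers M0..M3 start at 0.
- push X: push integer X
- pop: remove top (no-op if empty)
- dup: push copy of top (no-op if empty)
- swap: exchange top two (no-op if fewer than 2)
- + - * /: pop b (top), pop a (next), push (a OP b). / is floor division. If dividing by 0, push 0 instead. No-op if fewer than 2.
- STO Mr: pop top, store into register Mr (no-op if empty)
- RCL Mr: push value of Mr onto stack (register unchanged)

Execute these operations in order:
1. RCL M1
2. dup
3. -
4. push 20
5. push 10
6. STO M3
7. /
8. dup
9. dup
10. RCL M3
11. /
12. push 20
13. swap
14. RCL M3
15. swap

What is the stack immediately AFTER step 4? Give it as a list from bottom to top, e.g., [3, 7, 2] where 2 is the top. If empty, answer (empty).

After op 1 (RCL M1): stack=[0] mem=[0,0,0,0]
After op 2 (dup): stack=[0,0] mem=[0,0,0,0]
After op 3 (-): stack=[0] mem=[0,0,0,0]
After op 4 (push 20): stack=[0,20] mem=[0,0,0,0]

[0, 20]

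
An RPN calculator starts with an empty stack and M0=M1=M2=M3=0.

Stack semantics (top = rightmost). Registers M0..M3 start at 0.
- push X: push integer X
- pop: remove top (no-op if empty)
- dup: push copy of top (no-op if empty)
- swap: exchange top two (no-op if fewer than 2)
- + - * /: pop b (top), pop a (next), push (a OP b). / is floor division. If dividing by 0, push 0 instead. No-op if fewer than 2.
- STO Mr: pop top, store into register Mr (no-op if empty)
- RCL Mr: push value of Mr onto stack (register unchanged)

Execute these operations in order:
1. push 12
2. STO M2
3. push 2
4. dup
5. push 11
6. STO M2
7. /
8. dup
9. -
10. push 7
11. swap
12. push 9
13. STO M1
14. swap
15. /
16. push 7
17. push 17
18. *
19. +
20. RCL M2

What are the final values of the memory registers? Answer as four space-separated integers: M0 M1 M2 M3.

After op 1 (push 12): stack=[12] mem=[0,0,0,0]
After op 2 (STO M2): stack=[empty] mem=[0,0,12,0]
After op 3 (push 2): stack=[2] mem=[0,0,12,0]
After op 4 (dup): stack=[2,2] mem=[0,0,12,0]
After op 5 (push 11): stack=[2,2,11] mem=[0,0,12,0]
After op 6 (STO M2): stack=[2,2] mem=[0,0,11,0]
After op 7 (/): stack=[1] mem=[0,0,11,0]
After op 8 (dup): stack=[1,1] mem=[0,0,11,0]
After op 9 (-): stack=[0] mem=[0,0,11,0]
After op 10 (push 7): stack=[0,7] mem=[0,0,11,0]
After op 11 (swap): stack=[7,0] mem=[0,0,11,0]
After op 12 (push 9): stack=[7,0,9] mem=[0,0,11,0]
After op 13 (STO M1): stack=[7,0] mem=[0,9,11,0]
After op 14 (swap): stack=[0,7] mem=[0,9,11,0]
After op 15 (/): stack=[0] mem=[0,9,11,0]
After op 16 (push 7): stack=[0,7] mem=[0,9,11,0]
After op 17 (push 17): stack=[0,7,17] mem=[0,9,11,0]
After op 18 (*): stack=[0,119] mem=[0,9,11,0]
After op 19 (+): stack=[119] mem=[0,9,11,0]
After op 20 (RCL M2): stack=[119,11] mem=[0,9,11,0]

Answer: 0 9 11 0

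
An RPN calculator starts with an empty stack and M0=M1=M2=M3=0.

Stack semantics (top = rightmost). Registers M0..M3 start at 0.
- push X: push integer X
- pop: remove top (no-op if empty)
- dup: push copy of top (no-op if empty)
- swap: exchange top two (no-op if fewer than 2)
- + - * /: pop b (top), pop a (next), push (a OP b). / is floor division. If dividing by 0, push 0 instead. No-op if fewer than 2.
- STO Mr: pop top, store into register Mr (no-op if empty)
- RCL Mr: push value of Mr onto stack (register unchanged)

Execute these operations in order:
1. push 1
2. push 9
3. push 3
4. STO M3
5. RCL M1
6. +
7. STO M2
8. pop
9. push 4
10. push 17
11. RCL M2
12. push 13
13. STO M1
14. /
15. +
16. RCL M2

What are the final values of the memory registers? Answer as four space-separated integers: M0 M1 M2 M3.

Answer: 0 13 9 3

Derivation:
After op 1 (push 1): stack=[1] mem=[0,0,0,0]
After op 2 (push 9): stack=[1,9] mem=[0,0,0,0]
After op 3 (push 3): stack=[1,9,3] mem=[0,0,0,0]
After op 4 (STO M3): stack=[1,9] mem=[0,0,0,3]
After op 5 (RCL M1): stack=[1,9,0] mem=[0,0,0,3]
After op 6 (+): stack=[1,9] mem=[0,0,0,3]
After op 7 (STO M2): stack=[1] mem=[0,0,9,3]
After op 8 (pop): stack=[empty] mem=[0,0,9,3]
After op 9 (push 4): stack=[4] mem=[0,0,9,3]
After op 10 (push 17): stack=[4,17] mem=[0,0,9,3]
After op 11 (RCL M2): stack=[4,17,9] mem=[0,0,9,3]
After op 12 (push 13): stack=[4,17,9,13] mem=[0,0,9,3]
After op 13 (STO M1): stack=[4,17,9] mem=[0,13,9,3]
After op 14 (/): stack=[4,1] mem=[0,13,9,3]
After op 15 (+): stack=[5] mem=[0,13,9,3]
After op 16 (RCL M2): stack=[5,9] mem=[0,13,9,3]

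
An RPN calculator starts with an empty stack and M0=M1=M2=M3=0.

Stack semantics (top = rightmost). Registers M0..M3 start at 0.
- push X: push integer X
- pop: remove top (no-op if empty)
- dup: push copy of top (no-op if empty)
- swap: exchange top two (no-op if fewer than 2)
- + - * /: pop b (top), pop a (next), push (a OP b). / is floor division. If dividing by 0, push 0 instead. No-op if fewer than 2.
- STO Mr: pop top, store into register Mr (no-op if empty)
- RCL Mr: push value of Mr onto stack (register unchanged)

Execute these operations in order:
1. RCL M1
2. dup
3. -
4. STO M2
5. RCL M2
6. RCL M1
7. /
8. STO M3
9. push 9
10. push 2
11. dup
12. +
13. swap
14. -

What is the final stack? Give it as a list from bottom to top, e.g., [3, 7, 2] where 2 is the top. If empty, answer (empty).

Answer: [-5]

Derivation:
After op 1 (RCL M1): stack=[0] mem=[0,0,0,0]
After op 2 (dup): stack=[0,0] mem=[0,0,0,0]
After op 3 (-): stack=[0] mem=[0,0,0,0]
After op 4 (STO M2): stack=[empty] mem=[0,0,0,0]
After op 5 (RCL M2): stack=[0] mem=[0,0,0,0]
After op 6 (RCL M1): stack=[0,0] mem=[0,0,0,0]
After op 7 (/): stack=[0] mem=[0,0,0,0]
After op 8 (STO M3): stack=[empty] mem=[0,0,0,0]
After op 9 (push 9): stack=[9] mem=[0,0,0,0]
After op 10 (push 2): stack=[9,2] mem=[0,0,0,0]
After op 11 (dup): stack=[9,2,2] mem=[0,0,0,0]
After op 12 (+): stack=[9,4] mem=[0,0,0,0]
After op 13 (swap): stack=[4,9] mem=[0,0,0,0]
After op 14 (-): stack=[-5] mem=[0,0,0,0]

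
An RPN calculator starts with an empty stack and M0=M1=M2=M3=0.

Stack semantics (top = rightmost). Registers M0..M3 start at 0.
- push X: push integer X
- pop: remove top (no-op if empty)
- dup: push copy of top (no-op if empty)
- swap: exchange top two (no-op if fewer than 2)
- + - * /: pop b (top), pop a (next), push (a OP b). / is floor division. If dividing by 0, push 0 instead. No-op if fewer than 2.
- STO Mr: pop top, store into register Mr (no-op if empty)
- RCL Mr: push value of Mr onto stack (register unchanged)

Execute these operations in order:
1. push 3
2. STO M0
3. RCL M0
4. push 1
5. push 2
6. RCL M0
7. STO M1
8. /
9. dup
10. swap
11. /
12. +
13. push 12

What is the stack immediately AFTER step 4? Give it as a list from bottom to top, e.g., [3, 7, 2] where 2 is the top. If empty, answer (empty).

After op 1 (push 3): stack=[3] mem=[0,0,0,0]
After op 2 (STO M0): stack=[empty] mem=[3,0,0,0]
After op 3 (RCL M0): stack=[3] mem=[3,0,0,0]
After op 4 (push 1): stack=[3,1] mem=[3,0,0,0]

[3, 1]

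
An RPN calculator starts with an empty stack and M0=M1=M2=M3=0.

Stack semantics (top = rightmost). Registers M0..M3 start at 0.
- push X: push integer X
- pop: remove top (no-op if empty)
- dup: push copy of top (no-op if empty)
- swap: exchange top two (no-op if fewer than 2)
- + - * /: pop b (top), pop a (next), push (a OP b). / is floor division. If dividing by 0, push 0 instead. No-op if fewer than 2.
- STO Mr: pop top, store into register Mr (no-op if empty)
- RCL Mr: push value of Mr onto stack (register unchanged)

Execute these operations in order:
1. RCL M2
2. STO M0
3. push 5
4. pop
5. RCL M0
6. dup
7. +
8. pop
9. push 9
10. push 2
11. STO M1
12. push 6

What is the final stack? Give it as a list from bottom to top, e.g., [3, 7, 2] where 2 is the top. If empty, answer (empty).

Answer: [9, 6]

Derivation:
After op 1 (RCL M2): stack=[0] mem=[0,0,0,0]
After op 2 (STO M0): stack=[empty] mem=[0,0,0,0]
After op 3 (push 5): stack=[5] mem=[0,0,0,0]
After op 4 (pop): stack=[empty] mem=[0,0,0,0]
After op 5 (RCL M0): stack=[0] mem=[0,0,0,0]
After op 6 (dup): stack=[0,0] mem=[0,0,0,0]
After op 7 (+): stack=[0] mem=[0,0,0,0]
After op 8 (pop): stack=[empty] mem=[0,0,0,0]
After op 9 (push 9): stack=[9] mem=[0,0,0,0]
After op 10 (push 2): stack=[9,2] mem=[0,0,0,0]
After op 11 (STO M1): stack=[9] mem=[0,2,0,0]
After op 12 (push 6): stack=[9,6] mem=[0,2,0,0]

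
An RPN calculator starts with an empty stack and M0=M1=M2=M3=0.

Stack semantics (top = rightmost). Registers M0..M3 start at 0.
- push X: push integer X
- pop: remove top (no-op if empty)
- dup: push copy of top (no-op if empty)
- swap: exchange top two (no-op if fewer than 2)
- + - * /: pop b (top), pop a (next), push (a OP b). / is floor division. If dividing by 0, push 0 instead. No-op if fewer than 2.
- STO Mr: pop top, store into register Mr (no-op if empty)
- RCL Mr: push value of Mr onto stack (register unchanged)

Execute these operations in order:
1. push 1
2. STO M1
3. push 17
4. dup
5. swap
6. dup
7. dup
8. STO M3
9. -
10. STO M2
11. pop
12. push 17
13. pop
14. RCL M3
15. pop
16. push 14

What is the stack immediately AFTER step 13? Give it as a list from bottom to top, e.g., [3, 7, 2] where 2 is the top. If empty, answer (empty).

After op 1 (push 1): stack=[1] mem=[0,0,0,0]
After op 2 (STO M1): stack=[empty] mem=[0,1,0,0]
After op 3 (push 17): stack=[17] mem=[0,1,0,0]
After op 4 (dup): stack=[17,17] mem=[0,1,0,0]
After op 5 (swap): stack=[17,17] mem=[0,1,0,0]
After op 6 (dup): stack=[17,17,17] mem=[0,1,0,0]
After op 7 (dup): stack=[17,17,17,17] mem=[0,1,0,0]
After op 8 (STO M3): stack=[17,17,17] mem=[0,1,0,17]
After op 9 (-): stack=[17,0] mem=[0,1,0,17]
After op 10 (STO M2): stack=[17] mem=[0,1,0,17]
After op 11 (pop): stack=[empty] mem=[0,1,0,17]
After op 12 (push 17): stack=[17] mem=[0,1,0,17]
After op 13 (pop): stack=[empty] mem=[0,1,0,17]

(empty)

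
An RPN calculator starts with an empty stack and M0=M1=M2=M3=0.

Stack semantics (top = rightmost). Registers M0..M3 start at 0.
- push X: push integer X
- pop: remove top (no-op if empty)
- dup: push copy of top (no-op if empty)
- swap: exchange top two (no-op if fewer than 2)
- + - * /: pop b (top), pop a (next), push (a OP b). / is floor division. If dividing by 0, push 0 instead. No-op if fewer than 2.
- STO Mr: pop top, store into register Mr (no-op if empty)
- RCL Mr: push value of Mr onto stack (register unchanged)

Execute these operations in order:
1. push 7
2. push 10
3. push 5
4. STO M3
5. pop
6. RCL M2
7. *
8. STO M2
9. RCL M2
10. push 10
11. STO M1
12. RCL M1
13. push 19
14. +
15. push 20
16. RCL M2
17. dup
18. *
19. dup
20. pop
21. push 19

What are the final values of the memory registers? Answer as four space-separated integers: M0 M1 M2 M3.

After op 1 (push 7): stack=[7] mem=[0,0,0,0]
After op 2 (push 10): stack=[7,10] mem=[0,0,0,0]
After op 3 (push 5): stack=[7,10,5] mem=[0,0,0,0]
After op 4 (STO M3): stack=[7,10] mem=[0,0,0,5]
After op 5 (pop): stack=[7] mem=[0,0,0,5]
After op 6 (RCL M2): stack=[7,0] mem=[0,0,0,5]
After op 7 (*): stack=[0] mem=[0,0,0,5]
After op 8 (STO M2): stack=[empty] mem=[0,0,0,5]
After op 9 (RCL M2): stack=[0] mem=[0,0,0,5]
After op 10 (push 10): stack=[0,10] mem=[0,0,0,5]
After op 11 (STO M1): stack=[0] mem=[0,10,0,5]
After op 12 (RCL M1): stack=[0,10] mem=[0,10,0,5]
After op 13 (push 19): stack=[0,10,19] mem=[0,10,0,5]
After op 14 (+): stack=[0,29] mem=[0,10,0,5]
After op 15 (push 20): stack=[0,29,20] mem=[0,10,0,5]
After op 16 (RCL M2): stack=[0,29,20,0] mem=[0,10,0,5]
After op 17 (dup): stack=[0,29,20,0,0] mem=[0,10,0,5]
After op 18 (*): stack=[0,29,20,0] mem=[0,10,0,5]
After op 19 (dup): stack=[0,29,20,0,0] mem=[0,10,0,5]
After op 20 (pop): stack=[0,29,20,0] mem=[0,10,0,5]
After op 21 (push 19): stack=[0,29,20,0,19] mem=[0,10,0,5]

Answer: 0 10 0 5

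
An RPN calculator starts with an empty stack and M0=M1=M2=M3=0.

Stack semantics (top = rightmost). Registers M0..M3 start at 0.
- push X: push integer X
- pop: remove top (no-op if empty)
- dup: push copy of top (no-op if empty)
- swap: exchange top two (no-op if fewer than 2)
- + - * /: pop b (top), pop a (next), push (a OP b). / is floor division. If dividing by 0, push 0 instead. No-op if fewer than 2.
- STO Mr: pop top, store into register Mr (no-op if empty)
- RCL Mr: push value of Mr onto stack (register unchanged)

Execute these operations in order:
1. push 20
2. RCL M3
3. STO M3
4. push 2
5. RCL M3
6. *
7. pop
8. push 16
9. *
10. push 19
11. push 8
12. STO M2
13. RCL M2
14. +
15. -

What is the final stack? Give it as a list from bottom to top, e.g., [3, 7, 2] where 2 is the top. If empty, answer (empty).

Answer: [293]

Derivation:
After op 1 (push 20): stack=[20] mem=[0,0,0,0]
After op 2 (RCL M3): stack=[20,0] mem=[0,0,0,0]
After op 3 (STO M3): stack=[20] mem=[0,0,0,0]
After op 4 (push 2): stack=[20,2] mem=[0,0,0,0]
After op 5 (RCL M3): stack=[20,2,0] mem=[0,0,0,0]
After op 6 (*): stack=[20,0] mem=[0,0,0,0]
After op 7 (pop): stack=[20] mem=[0,0,0,0]
After op 8 (push 16): stack=[20,16] mem=[0,0,0,0]
After op 9 (*): stack=[320] mem=[0,0,0,0]
After op 10 (push 19): stack=[320,19] mem=[0,0,0,0]
After op 11 (push 8): stack=[320,19,8] mem=[0,0,0,0]
After op 12 (STO M2): stack=[320,19] mem=[0,0,8,0]
After op 13 (RCL M2): stack=[320,19,8] mem=[0,0,8,0]
After op 14 (+): stack=[320,27] mem=[0,0,8,0]
After op 15 (-): stack=[293] mem=[0,0,8,0]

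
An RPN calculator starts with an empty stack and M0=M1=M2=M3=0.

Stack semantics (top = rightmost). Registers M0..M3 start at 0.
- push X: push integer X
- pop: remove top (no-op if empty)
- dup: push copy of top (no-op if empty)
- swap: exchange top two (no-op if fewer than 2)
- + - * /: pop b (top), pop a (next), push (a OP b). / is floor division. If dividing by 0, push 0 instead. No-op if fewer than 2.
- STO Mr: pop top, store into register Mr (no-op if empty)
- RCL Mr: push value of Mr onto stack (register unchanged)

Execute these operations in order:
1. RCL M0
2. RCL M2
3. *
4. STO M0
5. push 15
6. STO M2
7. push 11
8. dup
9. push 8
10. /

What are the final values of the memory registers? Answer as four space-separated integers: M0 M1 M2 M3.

After op 1 (RCL M0): stack=[0] mem=[0,0,0,0]
After op 2 (RCL M2): stack=[0,0] mem=[0,0,0,0]
After op 3 (*): stack=[0] mem=[0,0,0,0]
After op 4 (STO M0): stack=[empty] mem=[0,0,0,0]
After op 5 (push 15): stack=[15] mem=[0,0,0,0]
After op 6 (STO M2): stack=[empty] mem=[0,0,15,0]
After op 7 (push 11): stack=[11] mem=[0,0,15,0]
After op 8 (dup): stack=[11,11] mem=[0,0,15,0]
After op 9 (push 8): stack=[11,11,8] mem=[0,0,15,0]
After op 10 (/): stack=[11,1] mem=[0,0,15,0]

Answer: 0 0 15 0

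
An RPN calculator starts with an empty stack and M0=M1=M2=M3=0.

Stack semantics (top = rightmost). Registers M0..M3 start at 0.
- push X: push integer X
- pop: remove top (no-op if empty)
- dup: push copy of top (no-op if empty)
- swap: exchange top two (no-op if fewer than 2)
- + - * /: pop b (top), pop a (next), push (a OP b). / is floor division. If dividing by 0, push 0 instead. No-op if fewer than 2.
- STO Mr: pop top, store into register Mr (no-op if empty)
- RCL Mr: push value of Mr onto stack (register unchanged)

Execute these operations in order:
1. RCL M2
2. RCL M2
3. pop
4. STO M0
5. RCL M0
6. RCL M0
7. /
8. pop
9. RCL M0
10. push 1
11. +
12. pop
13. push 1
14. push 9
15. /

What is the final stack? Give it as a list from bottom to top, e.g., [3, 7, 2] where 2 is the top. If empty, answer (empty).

After op 1 (RCL M2): stack=[0] mem=[0,0,0,0]
After op 2 (RCL M2): stack=[0,0] mem=[0,0,0,0]
After op 3 (pop): stack=[0] mem=[0,0,0,0]
After op 4 (STO M0): stack=[empty] mem=[0,0,0,0]
After op 5 (RCL M0): stack=[0] mem=[0,0,0,0]
After op 6 (RCL M0): stack=[0,0] mem=[0,0,0,0]
After op 7 (/): stack=[0] mem=[0,0,0,0]
After op 8 (pop): stack=[empty] mem=[0,0,0,0]
After op 9 (RCL M0): stack=[0] mem=[0,0,0,0]
After op 10 (push 1): stack=[0,1] mem=[0,0,0,0]
After op 11 (+): stack=[1] mem=[0,0,0,0]
After op 12 (pop): stack=[empty] mem=[0,0,0,0]
After op 13 (push 1): stack=[1] mem=[0,0,0,0]
After op 14 (push 9): stack=[1,9] mem=[0,0,0,0]
After op 15 (/): stack=[0] mem=[0,0,0,0]

Answer: [0]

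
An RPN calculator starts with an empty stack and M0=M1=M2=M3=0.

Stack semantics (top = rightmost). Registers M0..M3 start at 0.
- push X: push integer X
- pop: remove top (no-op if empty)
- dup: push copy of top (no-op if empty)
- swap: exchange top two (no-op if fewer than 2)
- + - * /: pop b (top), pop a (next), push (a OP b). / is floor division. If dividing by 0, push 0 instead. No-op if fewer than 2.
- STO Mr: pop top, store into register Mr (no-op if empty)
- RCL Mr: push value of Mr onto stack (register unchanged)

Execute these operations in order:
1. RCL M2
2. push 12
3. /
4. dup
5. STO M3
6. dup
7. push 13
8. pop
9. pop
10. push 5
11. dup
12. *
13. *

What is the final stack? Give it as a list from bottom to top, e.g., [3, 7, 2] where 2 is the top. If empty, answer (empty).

Answer: [0]

Derivation:
After op 1 (RCL M2): stack=[0] mem=[0,0,0,0]
After op 2 (push 12): stack=[0,12] mem=[0,0,0,0]
After op 3 (/): stack=[0] mem=[0,0,0,0]
After op 4 (dup): stack=[0,0] mem=[0,0,0,0]
After op 5 (STO M3): stack=[0] mem=[0,0,0,0]
After op 6 (dup): stack=[0,0] mem=[0,0,0,0]
After op 7 (push 13): stack=[0,0,13] mem=[0,0,0,0]
After op 8 (pop): stack=[0,0] mem=[0,0,0,0]
After op 9 (pop): stack=[0] mem=[0,0,0,0]
After op 10 (push 5): stack=[0,5] mem=[0,0,0,0]
After op 11 (dup): stack=[0,5,5] mem=[0,0,0,0]
After op 12 (*): stack=[0,25] mem=[0,0,0,0]
After op 13 (*): stack=[0] mem=[0,0,0,0]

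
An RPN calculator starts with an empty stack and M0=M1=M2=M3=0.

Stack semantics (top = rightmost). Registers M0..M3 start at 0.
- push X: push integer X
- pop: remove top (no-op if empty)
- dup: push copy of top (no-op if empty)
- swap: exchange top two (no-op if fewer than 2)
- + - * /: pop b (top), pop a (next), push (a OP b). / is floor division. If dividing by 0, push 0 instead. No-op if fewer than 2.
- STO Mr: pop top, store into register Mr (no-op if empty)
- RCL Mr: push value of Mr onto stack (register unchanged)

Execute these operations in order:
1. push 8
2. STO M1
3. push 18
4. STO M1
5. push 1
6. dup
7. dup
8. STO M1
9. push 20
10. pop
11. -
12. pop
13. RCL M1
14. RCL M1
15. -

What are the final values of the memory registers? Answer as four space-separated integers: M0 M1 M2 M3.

After op 1 (push 8): stack=[8] mem=[0,0,0,0]
After op 2 (STO M1): stack=[empty] mem=[0,8,0,0]
After op 3 (push 18): stack=[18] mem=[0,8,0,0]
After op 4 (STO M1): stack=[empty] mem=[0,18,0,0]
After op 5 (push 1): stack=[1] mem=[0,18,0,0]
After op 6 (dup): stack=[1,1] mem=[0,18,0,0]
After op 7 (dup): stack=[1,1,1] mem=[0,18,0,0]
After op 8 (STO M1): stack=[1,1] mem=[0,1,0,0]
After op 9 (push 20): stack=[1,1,20] mem=[0,1,0,0]
After op 10 (pop): stack=[1,1] mem=[0,1,0,0]
After op 11 (-): stack=[0] mem=[0,1,0,0]
After op 12 (pop): stack=[empty] mem=[0,1,0,0]
After op 13 (RCL M1): stack=[1] mem=[0,1,0,0]
After op 14 (RCL M1): stack=[1,1] mem=[0,1,0,0]
After op 15 (-): stack=[0] mem=[0,1,0,0]

Answer: 0 1 0 0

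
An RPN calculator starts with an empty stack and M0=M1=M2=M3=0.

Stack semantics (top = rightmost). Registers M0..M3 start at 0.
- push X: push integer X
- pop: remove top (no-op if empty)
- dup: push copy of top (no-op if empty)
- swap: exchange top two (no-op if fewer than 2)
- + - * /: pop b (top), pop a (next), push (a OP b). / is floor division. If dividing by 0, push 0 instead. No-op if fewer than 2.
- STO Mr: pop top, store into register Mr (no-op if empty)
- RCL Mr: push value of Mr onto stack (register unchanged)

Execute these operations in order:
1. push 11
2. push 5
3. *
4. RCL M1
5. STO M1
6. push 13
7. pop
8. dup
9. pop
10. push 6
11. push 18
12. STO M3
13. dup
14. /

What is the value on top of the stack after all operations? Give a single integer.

After op 1 (push 11): stack=[11] mem=[0,0,0,0]
After op 2 (push 5): stack=[11,5] mem=[0,0,0,0]
After op 3 (*): stack=[55] mem=[0,0,0,0]
After op 4 (RCL M1): stack=[55,0] mem=[0,0,0,0]
After op 5 (STO M1): stack=[55] mem=[0,0,0,0]
After op 6 (push 13): stack=[55,13] mem=[0,0,0,0]
After op 7 (pop): stack=[55] mem=[0,0,0,0]
After op 8 (dup): stack=[55,55] mem=[0,0,0,0]
After op 9 (pop): stack=[55] mem=[0,0,0,0]
After op 10 (push 6): stack=[55,6] mem=[0,0,0,0]
After op 11 (push 18): stack=[55,6,18] mem=[0,0,0,0]
After op 12 (STO M3): stack=[55,6] mem=[0,0,0,18]
After op 13 (dup): stack=[55,6,6] mem=[0,0,0,18]
After op 14 (/): stack=[55,1] mem=[0,0,0,18]

Answer: 1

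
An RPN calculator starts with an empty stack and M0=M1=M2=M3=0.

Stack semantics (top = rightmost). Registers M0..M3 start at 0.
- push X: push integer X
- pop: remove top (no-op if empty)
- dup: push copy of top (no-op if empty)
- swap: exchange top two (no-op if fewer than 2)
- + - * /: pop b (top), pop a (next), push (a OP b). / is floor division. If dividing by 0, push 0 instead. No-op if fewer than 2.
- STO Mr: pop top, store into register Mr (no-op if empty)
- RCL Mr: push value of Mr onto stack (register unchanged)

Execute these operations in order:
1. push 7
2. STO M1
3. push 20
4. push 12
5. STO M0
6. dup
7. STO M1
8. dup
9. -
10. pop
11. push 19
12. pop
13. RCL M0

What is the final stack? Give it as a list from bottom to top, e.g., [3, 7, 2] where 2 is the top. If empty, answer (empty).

After op 1 (push 7): stack=[7] mem=[0,0,0,0]
After op 2 (STO M1): stack=[empty] mem=[0,7,0,0]
After op 3 (push 20): stack=[20] mem=[0,7,0,0]
After op 4 (push 12): stack=[20,12] mem=[0,7,0,0]
After op 5 (STO M0): stack=[20] mem=[12,7,0,0]
After op 6 (dup): stack=[20,20] mem=[12,7,0,0]
After op 7 (STO M1): stack=[20] mem=[12,20,0,0]
After op 8 (dup): stack=[20,20] mem=[12,20,0,0]
After op 9 (-): stack=[0] mem=[12,20,0,0]
After op 10 (pop): stack=[empty] mem=[12,20,0,0]
After op 11 (push 19): stack=[19] mem=[12,20,0,0]
After op 12 (pop): stack=[empty] mem=[12,20,0,0]
After op 13 (RCL M0): stack=[12] mem=[12,20,0,0]

Answer: [12]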